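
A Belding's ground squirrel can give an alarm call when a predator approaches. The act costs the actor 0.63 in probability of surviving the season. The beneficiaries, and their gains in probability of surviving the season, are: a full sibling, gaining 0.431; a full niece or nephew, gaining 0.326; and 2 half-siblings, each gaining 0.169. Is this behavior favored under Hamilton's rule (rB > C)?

No

Hamilton's rule: the trait is favored when the sum of r·B over every recipient exceeds the actor's cost C.
r to a full sibling = 1/2 (full sibs share both parents — two paths of length 2: r = 2·(1/2)^2 = 1/2).
r to a full niece or nephew = 1/4 (full aunt/uncle↔niece/nephew: two paths of length 3 through the shared grandparent pair: r = 2·(1/2)^3 = 1/4).
r to a half-sibling = 0.25 (half-sibs share one parent — one path of length 2: r = (1/2)^2 = 1/4).
Summing one r·B term per recipient: 1·0.5·0.431 + 1·0.25·0.326 + 2·0.25·0.169 = 0.3815.
0.3815 < 0.63: the indirect benefit is less than the cost.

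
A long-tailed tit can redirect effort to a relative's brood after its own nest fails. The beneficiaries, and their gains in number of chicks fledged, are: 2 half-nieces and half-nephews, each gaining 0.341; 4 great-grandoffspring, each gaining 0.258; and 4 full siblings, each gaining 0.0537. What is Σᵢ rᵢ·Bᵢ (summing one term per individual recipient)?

r to a half-niece or half-nephew = 1/8 (half-aunt/uncle↔niece/nephew: one path of length 3: r = (1/2)^3 = 1/8).
r to a great-grandoffspring = 1/8 (three parent–offspring links: r = (1/2)^3 = 1/8).
r to a full sibling = 0.5 (full sibs share both parents — two paths of length 2: r = 2·(1/2)^2 = 1/2).
Summing one r·B term per recipient: 2·0.125·0.341 + 4·0.125·0.258 + 4·0.5·0.0537 = 0.32165.

0.32165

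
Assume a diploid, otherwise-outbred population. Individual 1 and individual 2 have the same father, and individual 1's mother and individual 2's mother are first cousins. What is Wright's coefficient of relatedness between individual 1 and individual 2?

Independent pedigree routes through distinct common ancestors add.
Individual 1 and individual 2 are related in two ways: half-sibs through their shared father (r = 1/4) and second cousins through their mothers (r = 1/32).
r = 1/4 + 1/32 = 0.28125.

0.28125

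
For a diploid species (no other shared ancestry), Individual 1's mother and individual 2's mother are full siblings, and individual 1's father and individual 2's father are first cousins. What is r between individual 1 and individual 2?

Independent pedigree routes through distinct common ancestors add.
Individual 1 and individual 2 are related in two ways: first cousins through their mothers (r = 1/8) and second cousins through their fathers (r = 1/32).
r = 1/8 + 1/32 = 5/32 = 0.15625.

0.15625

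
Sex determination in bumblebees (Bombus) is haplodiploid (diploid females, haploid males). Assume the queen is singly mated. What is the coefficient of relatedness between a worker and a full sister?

Haplodiploid full sisters inherit their father's entire haploid genome identically (contributing 1/2) and on average half of their mother's contribution (1/2 · 1/2 = 1/4); r = 1/2 + 1/4 = 3/4.

0.75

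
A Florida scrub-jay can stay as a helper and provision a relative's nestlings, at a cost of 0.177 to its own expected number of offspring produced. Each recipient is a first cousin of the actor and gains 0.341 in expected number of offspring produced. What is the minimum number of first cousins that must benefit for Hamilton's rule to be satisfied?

5

r to a first cousin = 0.125 (first cousins share one grandparent pair — two paths of length 4: r = 2·(1/2)^4 = 1/8).
Hamilton's rule: n·r·B > C  ⇒  n > C/(r·B) = 0.177/(0.125·0.341) = 4.152.
The smallest integer exceeding 4.152 is 5.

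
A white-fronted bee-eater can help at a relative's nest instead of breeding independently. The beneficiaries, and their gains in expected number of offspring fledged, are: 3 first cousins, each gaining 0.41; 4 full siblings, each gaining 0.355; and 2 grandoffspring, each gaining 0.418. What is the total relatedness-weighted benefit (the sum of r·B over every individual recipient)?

1.07275

r to a first cousin = 0.125 (first cousins share one grandparent pair — two paths of length 4: r = 2·(1/2)^4 = 1/8).
r to a full sibling = 0.5 (full sibs share both parents — two paths of length 2: r = 2·(1/2)^2 = 1/2).
r to a grandoffspring = 1/4 (two parent–offspring links: r = (1/2)^2 = 1/4).
Summing one r·B term per recipient: 3·0.125·0.41 + 4·0.5·0.355 + 2·0.25·0.418 = 1.07275.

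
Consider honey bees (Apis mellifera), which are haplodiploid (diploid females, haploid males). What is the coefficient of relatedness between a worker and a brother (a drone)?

0.25

Her haploid brother carries none of their father's genes and a random half of their mother's genome; that half matches the maternal half of her own genome with probability 1/2: r = 1/2 · 1/2 = 1/4.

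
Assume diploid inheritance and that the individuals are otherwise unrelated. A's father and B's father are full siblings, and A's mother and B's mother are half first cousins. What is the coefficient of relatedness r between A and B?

0.140625

Relatedness sums over independent paths through distinct common ancestors.
A and B are related in two ways: first cousins through their fathers (r = 1/8) and half second cousins through their mothers (r = 1/64).
r = 1/8 + 1/64 = 9/64 = 0.140625.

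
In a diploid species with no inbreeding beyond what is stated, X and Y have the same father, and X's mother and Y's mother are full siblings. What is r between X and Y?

0.375

Wright's path rule: contributions from independent ancestry routes add.
X and Y are related in two ways: half-sibs through their shared father (r = 1/4) and first cousins through their mothers (r = 1/8).
r = 1/4 + 1/8 = 0.375.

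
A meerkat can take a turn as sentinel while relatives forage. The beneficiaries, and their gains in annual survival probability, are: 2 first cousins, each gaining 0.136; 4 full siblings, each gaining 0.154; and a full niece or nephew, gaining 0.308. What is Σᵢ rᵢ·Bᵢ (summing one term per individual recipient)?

0.419

r to a first cousin = 1/8 (first cousins share one grandparent pair — two paths of length 4: r = 2·(1/2)^4 = 1/8).
r to a full sibling = 0.5 (full sibs share both parents — two paths of length 2: r = 2·(1/2)^2 = 1/2).
r to a full niece or nephew = 0.25 (full aunt/uncle↔niece/nephew: two paths of length 3 through the shared grandparent pair: r = 2·(1/2)^3 = 1/4).
Summing one r·B term per recipient: 2·0.125·0.136 + 4·0.5·0.154 + 1·0.25·0.308 = 0.419.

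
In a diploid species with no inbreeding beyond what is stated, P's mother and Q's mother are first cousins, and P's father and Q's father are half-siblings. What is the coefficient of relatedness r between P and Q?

Relatedness sums over independent paths through distinct common ancestors.
P and Q are related in two ways: second cousins through their mothers (r = 1/32) and half first cousins through their fathers (r = 1/16).
r = 1/32 + 1/16 = 0.09375.

0.09375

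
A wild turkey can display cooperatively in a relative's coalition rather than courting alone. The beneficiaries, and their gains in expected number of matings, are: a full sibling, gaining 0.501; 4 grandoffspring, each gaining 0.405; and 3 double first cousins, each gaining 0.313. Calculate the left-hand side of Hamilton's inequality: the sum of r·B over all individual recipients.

r to a full sibling = 1/2 (full sibs share both parents — two paths of length 2: r = 2·(1/2)^2 = 1/2).
r to a grandoffspring = 1/4 (two parent–offspring links: r = (1/2)^2 = 1/4).
r to a double first cousin = 1/4 (double first cousins share both grandparent pairs — four paths of length 4: r = 4·(1/2)^4 = 1/4).
Summing one r·B term per recipient: 1·0.5·0.501 + 4·0.25·0.405 + 3·0.25·0.313 = 0.89025.

0.89025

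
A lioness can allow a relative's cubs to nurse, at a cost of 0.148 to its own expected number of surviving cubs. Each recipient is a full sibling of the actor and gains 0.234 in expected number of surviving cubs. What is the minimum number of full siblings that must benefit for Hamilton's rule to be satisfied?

r to a full sibling = 0.5 (full sibs share both parents — two paths of length 2: r = 2·(1/2)^2 = 1/2).
Hamilton's rule: n·r·B > C  ⇒  n > C/(r·B) = 0.148/(0.5·0.234) = 1.265.
The smallest integer exceeding 1.265 is 2.

2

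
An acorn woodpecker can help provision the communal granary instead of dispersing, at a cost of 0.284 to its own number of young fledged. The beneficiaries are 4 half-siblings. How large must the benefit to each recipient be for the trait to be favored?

r to a half-sibling = 1/4 (half-sibs share one parent — one path of length 2: r = (1/2)^2 = 1/4).
Hamilton's rule with n recipients of equal r: n·r·B > C, so B > C/(n·r) = 0.284/(4·0.25) = 0.284.

0.284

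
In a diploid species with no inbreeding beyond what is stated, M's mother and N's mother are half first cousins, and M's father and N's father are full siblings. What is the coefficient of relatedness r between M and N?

0.140625

Independent pedigree routes through distinct common ancestors add.
M and N are related in two ways: half second cousins through their mothers (r = 1/64) and first cousins through their fathers (r = 1/8).
r = 1/64 + 1/8 = 0.140625.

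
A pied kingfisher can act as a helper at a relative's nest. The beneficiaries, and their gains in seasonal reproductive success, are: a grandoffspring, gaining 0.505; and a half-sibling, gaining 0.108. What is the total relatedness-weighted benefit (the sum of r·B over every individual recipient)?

r to a grandoffspring = 1/4 (two parent–offspring links: r = (1/2)^2 = 1/4).
r to a half-sibling = 0.25 (half-sibs share one parent — one path of length 2: r = (1/2)^2 = 1/4).
Summing one r·B term per recipient: 1·0.25·0.505 + 1·0.25·0.108 = 0.15325.

0.15325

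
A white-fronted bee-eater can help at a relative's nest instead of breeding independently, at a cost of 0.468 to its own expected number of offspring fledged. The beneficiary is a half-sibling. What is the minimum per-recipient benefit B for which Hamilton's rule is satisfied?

r to a half-sibling = 0.25 (half-sibs share one parent — one path of length 2: r = (1/2)^2 = 1/4).
Hamilton's rule with n recipients of equal r: n·r·B > C, so B > C/(n·r) = 0.468/(1·0.25) = 1.872.

1.872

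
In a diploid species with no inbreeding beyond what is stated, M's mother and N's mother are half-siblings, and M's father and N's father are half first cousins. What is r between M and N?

0.078125

Wright's path rule: contributions from independent ancestry routes add.
M and N are related in two ways: half first cousins through their mothers (r = 1/16) and half second cousins through their fathers (r = 1/64).
r = 1/16 + 1/64 = 5/64 = 0.078125.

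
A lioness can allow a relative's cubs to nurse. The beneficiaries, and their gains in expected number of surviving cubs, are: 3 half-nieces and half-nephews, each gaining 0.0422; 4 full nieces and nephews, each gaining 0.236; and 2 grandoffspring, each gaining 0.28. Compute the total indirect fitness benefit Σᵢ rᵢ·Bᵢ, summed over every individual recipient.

r to a half-niece or half-nephew = 1/8 (half-aunt/uncle↔niece/nephew: one path of length 3: r = (1/2)^3 = 1/8).
r to a full niece or nephew = 1/4 (full aunt/uncle↔niece/nephew: two paths of length 3 through the shared grandparent pair: r = 2·(1/2)^3 = 1/4).
r to a grandoffspring = 1/4 (two parent–offspring links: r = (1/2)^2 = 1/4).
Summing one r·B term per recipient: 3·0.125·0.0422 + 4·0.25·0.236 + 2·0.25·0.28 = 0.391825.

0.391825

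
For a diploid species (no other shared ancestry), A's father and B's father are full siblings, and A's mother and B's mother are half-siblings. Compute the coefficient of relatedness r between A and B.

Relatedness sums over independent paths through distinct common ancestors.
A and B are related in two ways: first cousins through their fathers (r = 1/8) and half first cousins through their mothers (r = 1/16).
r = 1/8 + 1/16 = 3/16 = 0.1875.

0.1875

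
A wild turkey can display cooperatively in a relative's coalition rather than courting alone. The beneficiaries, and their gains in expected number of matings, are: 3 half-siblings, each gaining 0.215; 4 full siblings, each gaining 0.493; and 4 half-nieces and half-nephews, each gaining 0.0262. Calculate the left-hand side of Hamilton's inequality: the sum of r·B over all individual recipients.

r to a half-sibling = 0.25 (half-sibs share one parent — one path of length 2: r = (1/2)^2 = 1/4).
r to a full sibling = 1/2 (full sibs share both parents — two paths of length 2: r = 2·(1/2)^2 = 1/2).
r to a half-niece or half-nephew = 1/8 (half-aunt/uncle↔niece/nephew: one path of length 3: r = (1/2)^3 = 1/8).
Summing one r·B term per recipient: 3·0.25·0.215 + 4·0.5·0.493 + 4·0.125·0.0262 = 1.16035.

1.16035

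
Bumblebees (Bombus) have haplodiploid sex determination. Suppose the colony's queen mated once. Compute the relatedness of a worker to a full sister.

0.75

Haplodiploid full sisters inherit their father's entire haploid genome identically (contributing 1/2) and on average half of their mother's contribution (1/2 · 1/2 = 1/4); r = 1/2 + 1/4 = 3/4.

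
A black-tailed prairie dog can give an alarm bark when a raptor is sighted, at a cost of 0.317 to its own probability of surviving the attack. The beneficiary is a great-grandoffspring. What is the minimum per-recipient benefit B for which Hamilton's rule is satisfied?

r to a great-grandoffspring = 0.125 (three parent–offspring links: r = (1/2)^3 = 1/8).
Hamilton's rule with n recipients of equal r: n·r·B > C, so B > C/(n·r) = 0.317/(1·0.125) = 2.536.

2.536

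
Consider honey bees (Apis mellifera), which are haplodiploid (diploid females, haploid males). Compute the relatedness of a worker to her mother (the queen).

0.5

One meiotic link between diploid queen and diploid daughter: r = 1/2.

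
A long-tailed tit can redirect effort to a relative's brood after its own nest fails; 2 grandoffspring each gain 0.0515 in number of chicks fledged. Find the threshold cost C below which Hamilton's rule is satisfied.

r to a grandoffspring = 1/4 (two parent–offspring links: r = (1/2)^2 = 1/4).
Hamilton's rule: n·r·B > C, so the trait is favored while C < n·r·B = 2·0.25·0.0515 = 0.02575.

0.02575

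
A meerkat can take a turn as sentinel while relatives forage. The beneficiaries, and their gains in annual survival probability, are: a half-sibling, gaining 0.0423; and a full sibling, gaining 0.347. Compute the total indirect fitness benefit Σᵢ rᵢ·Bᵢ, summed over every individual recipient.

r to a half-sibling = 1/4 (half-sibs share one parent — one path of length 2: r = (1/2)^2 = 1/4).
r to a full sibling = 0.5 (full sibs share both parents — two paths of length 2: r = 2·(1/2)^2 = 1/2).
Summing one r·B term per recipient: 1·0.25·0.0423 + 1·0.5·0.347 = 0.184075.

0.184075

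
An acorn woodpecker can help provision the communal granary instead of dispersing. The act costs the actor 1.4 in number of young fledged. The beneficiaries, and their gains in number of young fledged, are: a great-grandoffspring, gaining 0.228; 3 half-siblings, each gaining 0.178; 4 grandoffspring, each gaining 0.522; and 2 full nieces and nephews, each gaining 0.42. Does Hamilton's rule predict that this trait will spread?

No

Hamilton's rule: the trait is favored when the sum of r·B over every recipient exceeds the actor's cost C.
r to a great-grandoffspring = 1/8 (three parent–offspring links: r = (1/2)^3 = 1/8).
r to a half-sibling = 1/4 (half-sibs share one parent — one path of length 2: r = (1/2)^2 = 1/4).
r to a grandoffspring = 0.25 (two parent–offspring links: r = (1/2)^2 = 1/4).
r to a full niece or nephew = 1/4 (full aunt/uncle↔niece/nephew: two paths of length 3 through the shared grandparent pair: r = 2·(1/2)^3 = 1/4).
Summing one r·B term per recipient: 1·0.125·0.228 + 3·0.25·0.178 + 4·0.25·0.522 + 2·0.25·0.42 = 0.894.
0.894 < 1.4: the indirect benefit is less than the cost.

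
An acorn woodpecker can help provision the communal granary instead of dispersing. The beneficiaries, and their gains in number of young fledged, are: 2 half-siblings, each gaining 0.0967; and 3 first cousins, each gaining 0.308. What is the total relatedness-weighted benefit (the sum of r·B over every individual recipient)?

0.16385

r to a half-sibling = 1/4 (half-sibs share one parent — one path of length 2: r = (1/2)^2 = 1/4).
r to a first cousin = 0.125 (first cousins share one grandparent pair — two paths of length 4: r = 2·(1/2)^4 = 1/8).
Summing one r·B term per recipient: 2·0.25·0.0967 + 3·0.125·0.308 = 0.16385.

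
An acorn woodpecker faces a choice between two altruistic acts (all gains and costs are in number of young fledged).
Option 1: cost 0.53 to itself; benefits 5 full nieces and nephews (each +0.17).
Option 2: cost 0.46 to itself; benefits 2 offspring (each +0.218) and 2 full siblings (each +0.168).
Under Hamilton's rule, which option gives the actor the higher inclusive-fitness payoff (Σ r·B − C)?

Option 2

Option 1: r to a full niece or nephew = 0.25.
Option 1: Σ r·B − C = (5·0.25·0.17) − 0.53 = -0.3175.
Option 2: r to an offspring = 0.5.
Option 2: r to a full sibling = 0.5.
Option 2: Σ r·B − C = (2·0.5·0.218 + 2·0.5·0.168) − 0.46 = -0.074.
Option 2 has the higher net inclusive-fitness payoff.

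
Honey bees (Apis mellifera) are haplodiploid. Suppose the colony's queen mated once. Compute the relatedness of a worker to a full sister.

0.75

Haplodiploid full sisters inherit their father's entire haploid genome identically (contributing 1/2) and on average half of their mother's contribution (1/2 · 1/2 = 1/4); r = 1/2 + 1/4 = 3/4.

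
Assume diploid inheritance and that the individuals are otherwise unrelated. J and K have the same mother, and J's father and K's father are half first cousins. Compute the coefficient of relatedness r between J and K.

Wright's path rule: contributions from independent ancestry routes add.
J and K are related in two ways: half-sibs through their shared mother (r = 1/4) and half second cousins through their fathers (r = 1/64).
r = 1/4 + 1/64 = 17/64 = 0.265625.

0.265625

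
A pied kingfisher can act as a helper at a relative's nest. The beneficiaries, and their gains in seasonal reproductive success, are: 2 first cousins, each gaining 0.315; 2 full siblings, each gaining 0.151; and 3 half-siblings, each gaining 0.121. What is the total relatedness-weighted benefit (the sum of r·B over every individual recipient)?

0.3205

r to a first cousin = 0.125 (first cousins share one grandparent pair — two paths of length 4: r = 2·(1/2)^4 = 1/8).
r to a full sibling = 0.5 (full sibs share both parents — two paths of length 2: r = 2·(1/2)^2 = 1/2).
r to a half-sibling = 1/4 (half-sibs share one parent — one path of length 2: r = (1/2)^2 = 1/4).
Summing one r·B term per recipient: 2·0.125·0.315 + 2·0.5·0.151 + 3·0.25·0.121 = 0.3205.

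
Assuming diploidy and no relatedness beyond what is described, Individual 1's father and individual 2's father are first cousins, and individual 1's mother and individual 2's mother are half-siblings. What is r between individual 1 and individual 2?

Wright's path rule: contributions from independent ancestry routes add.
Individual 1 and individual 2 are related in two ways: second cousins through their fathers (r = 1/32) and half first cousins through their mothers (r = 1/16).
r = 1/32 + 1/16 = 3/32 = 0.09375.

0.09375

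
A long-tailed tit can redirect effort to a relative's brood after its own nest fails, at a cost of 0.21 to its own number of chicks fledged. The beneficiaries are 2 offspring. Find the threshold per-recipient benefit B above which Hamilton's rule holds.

0.21

r to an offspring = 0.5 (one parent–offspring link: r = (1/2)^1 = 1/2).
Hamilton's rule with n recipients of equal r: n·r·B > C, so B > C/(n·r) = 0.21/(2·0.5) = 0.21.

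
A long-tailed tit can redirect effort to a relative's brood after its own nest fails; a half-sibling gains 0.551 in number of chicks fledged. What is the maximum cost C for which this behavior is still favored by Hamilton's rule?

r to a half-sibling = 0.25 (half-sibs share one parent — one path of length 2: r = (1/2)^2 = 1/4).
Hamilton's rule: n·r·B > C, so the trait is favored while C < n·r·B = 1·0.25·0.551 = 0.13775.

0.13775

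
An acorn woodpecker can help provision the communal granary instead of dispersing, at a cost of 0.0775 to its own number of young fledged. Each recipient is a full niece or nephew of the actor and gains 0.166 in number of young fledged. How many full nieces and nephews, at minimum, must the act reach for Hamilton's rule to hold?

r to a full niece or nephew = 1/4 (full aunt/uncle↔niece/nephew: two paths of length 3 through the shared grandparent pair: r = 2·(1/2)^3 = 1/4).
Hamilton's rule: n·r·B > C  ⇒  n > C/(r·B) = 0.0775/(0.25·0.166) = 1.867.
The smallest integer exceeding 1.867 is 2.

2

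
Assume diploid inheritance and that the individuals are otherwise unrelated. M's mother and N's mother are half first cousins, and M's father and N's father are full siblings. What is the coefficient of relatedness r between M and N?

0.140625

Relatedness sums over independent paths through distinct common ancestors.
M and N are related in two ways: half second cousins through their mothers (r = 1/64) and first cousins through their fathers (r = 1/8).
r = 1/64 + 1/8 = 0.140625.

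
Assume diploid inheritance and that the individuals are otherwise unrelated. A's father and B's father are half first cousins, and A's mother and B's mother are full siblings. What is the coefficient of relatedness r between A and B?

0.140625

Relatedness sums over independent paths through distinct common ancestors.
A and B are related in two ways: half second cousins through their fathers (r = 1/64) and first cousins through their mothers (r = 1/8).
r = 1/64 + 1/8 = 0.140625.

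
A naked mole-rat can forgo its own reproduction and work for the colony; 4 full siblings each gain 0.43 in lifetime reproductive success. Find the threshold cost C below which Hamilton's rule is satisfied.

0.86

r to a full sibling = 0.5 (full sibs share both parents — two paths of length 2: r = 2·(1/2)^2 = 1/2).
Hamilton's rule: n·r·B > C, so the trait is favored while C < n·r·B = 4·0.5·0.43 = 0.86.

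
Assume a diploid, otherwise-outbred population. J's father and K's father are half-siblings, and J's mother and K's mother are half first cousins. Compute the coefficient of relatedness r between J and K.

Relatedness sums over independent paths through distinct common ancestors.
J and K are related in two ways: half first cousins through their fathers (r = 1/16) and half second cousins through their mothers (r = 1/64).
r = 1/16 + 1/64 = 0.078125.

0.078125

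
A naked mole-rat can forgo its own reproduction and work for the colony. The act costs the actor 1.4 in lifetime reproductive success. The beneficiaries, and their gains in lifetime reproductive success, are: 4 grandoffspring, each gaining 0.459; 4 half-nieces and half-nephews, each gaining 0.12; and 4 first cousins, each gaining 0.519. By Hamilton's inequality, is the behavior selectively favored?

No

Hamilton's rule: the trait is favored when the sum of r·B over every recipient exceeds the actor's cost C.
r to a grandoffspring = 1/4 (two parent–offspring links: r = (1/2)^2 = 1/4).
r to a half-niece or half-nephew = 0.125 (half-aunt/uncle↔niece/nephew: one path of length 3: r = (1/2)^3 = 1/8).
r to a first cousin = 0.125 (first cousins share one grandparent pair — two paths of length 4: r = 2·(1/2)^4 = 1/8).
Summing one r·B term per recipient: 4·0.25·0.459 + 4·0.125·0.12 + 4·0.125·0.519 = 0.7785.
0.7785 < 1.4: the indirect benefit is less than the cost.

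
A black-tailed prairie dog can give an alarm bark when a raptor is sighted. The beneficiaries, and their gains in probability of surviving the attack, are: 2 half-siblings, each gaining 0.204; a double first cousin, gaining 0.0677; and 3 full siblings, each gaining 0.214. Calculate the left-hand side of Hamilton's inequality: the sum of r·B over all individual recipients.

0.439925

r to a half-sibling = 0.25 (half-sibs share one parent — one path of length 2: r = (1/2)^2 = 1/4).
r to a double first cousin = 0.25 (double first cousins share both grandparent pairs — four paths of length 4: r = 4·(1/2)^4 = 1/4).
r to a full sibling = 0.5 (full sibs share both parents — two paths of length 2: r = 2·(1/2)^2 = 1/2).
Summing one r·B term per recipient: 2·0.25·0.204 + 1·0.25·0.0677 + 3·0.5·0.214 = 0.439925.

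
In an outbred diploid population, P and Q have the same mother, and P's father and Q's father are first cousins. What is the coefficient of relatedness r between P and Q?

With two independent routes of shared ancestry, r is the sum of the two contributions.
P and Q are related in two ways: half-sibs through their shared mother (r = 1/4) and second cousins through their fathers (r = 1/32).
r = 1/4 + 1/32 = 9/32 = 0.28125.

0.28125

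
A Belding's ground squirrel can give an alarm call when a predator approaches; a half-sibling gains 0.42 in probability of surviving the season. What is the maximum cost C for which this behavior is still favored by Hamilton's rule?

r to a half-sibling = 1/4 (half-sibs share one parent — one path of length 2: r = (1/2)^2 = 1/4).
Hamilton's rule: n·r·B > C, so the trait is favored while C < n·r·B = 1·0.25·0.42 = 0.105.

0.105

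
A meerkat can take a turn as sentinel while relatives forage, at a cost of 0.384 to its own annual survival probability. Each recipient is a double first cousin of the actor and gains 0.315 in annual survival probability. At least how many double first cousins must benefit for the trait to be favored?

5

r to a double first cousin = 1/4 (double first cousins share both grandparent pairs — four paths of length 4: r = 4·(1/2)^4 = 1/4).
Hamilton's rule: n·r·B > C  ⇒  n > C/(r·B) = 0.384/(0.25·0.315) = 4.876.
The smallest integer exceeding 4.876 is 5.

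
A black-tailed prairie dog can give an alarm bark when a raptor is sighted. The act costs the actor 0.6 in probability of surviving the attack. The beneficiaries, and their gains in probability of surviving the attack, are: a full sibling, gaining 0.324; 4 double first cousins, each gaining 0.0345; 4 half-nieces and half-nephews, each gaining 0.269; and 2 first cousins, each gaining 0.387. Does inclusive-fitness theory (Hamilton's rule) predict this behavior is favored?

Hamilton's rule: the trait is favored when the sum of r·B over every recipient exceeds the actor's cost C.
r to a full sibling = 1/2 (full sibs share both parents — two paths of length 2: r = 2·(1/2)^2 = 1/2).
r to a double first cousin = 0.25 (double first cousins share both grandparent pairs — four paths of length 4: r = 4·(1/2)^4 = 1/4).
r to a half-niece or half-nephew = 0.125 (half-aunt/uncle↔niece/nephew: one path of length 3: r = (1/2)^3 = 1/8).
r to a first cousin = 0.125 (first cousins share one grandparent pair — two paths of length 4: r = 2·(1/2)^4 = 1/8).
Summing one r·B term per recipient: 1·0.5·0.324 + 4·0.25·0.0345 + 4·0.125·0.269 + 2·0.125·0.387 = 0.42775.
0.42775 < 0.6: the indirect benefit is less than the cost.

No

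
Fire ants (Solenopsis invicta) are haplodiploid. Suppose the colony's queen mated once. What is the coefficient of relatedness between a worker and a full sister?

Haplodiploid full sisters inherit their father's entire haploid genome identically (contributing 1/2) and on average half of their mother's contribution (1/2 · 1/2 = 1/4); r = 1/2 + 1/4 = 3/4.

0.75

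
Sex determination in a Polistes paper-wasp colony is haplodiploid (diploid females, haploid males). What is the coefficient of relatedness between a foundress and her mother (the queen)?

One meiotic link between diploid queen and diploid daughter: r = 1/2.

0.5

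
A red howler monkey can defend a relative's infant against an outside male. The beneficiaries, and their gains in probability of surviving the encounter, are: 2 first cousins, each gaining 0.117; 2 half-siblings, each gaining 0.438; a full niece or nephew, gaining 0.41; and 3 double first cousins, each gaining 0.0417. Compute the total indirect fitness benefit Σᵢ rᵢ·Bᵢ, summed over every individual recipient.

r to a first cousin = 1/8 (first cousins share one grandparent pair — two paths of length 4: r = 2·(1/2)^4 = 1/8).
r to a half-sibling = 0.25 (half-sibs share one parent — one path of length 2: r = (1/2)^2 = 1/4).
r to a full niece or nephew = 0.25 (full aunt/uncle↔niece/nephew: two paths of length 3 through the shared grandparent pair: r = 2·(1/2)^3 = 1/4).
r to a double first cousin = 0.25 (double first cousins share both grandparent pairs — four paths of length 4: r = 4·(1/2)^4 = 1/4).
Summing one r·B term per recipient: 2·0.125·0.117 + 2·0.25·0.438 + 1·0.25·0.41 + 3·0.25·0.0417 = 0.382025.

0.382025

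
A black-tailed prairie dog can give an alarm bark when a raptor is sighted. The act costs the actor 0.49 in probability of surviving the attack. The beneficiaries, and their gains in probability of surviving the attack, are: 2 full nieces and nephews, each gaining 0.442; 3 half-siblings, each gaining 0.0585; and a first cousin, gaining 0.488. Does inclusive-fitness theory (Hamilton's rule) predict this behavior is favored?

No

Hamilton's rule: the trait is favored when the sum of r·B over every recipient exceeds the actor's cost C.
r to a full niece or nephew = 1/4 (full aunt/uncle↔niece/nephew: two paths of length 3 through the shared grandparent pair: r = 2·(1/2)^3 = 1/4).
r to a half-sibling = 1/4 (half-sibs share one parent — one path of length 2: r = (1/2)^2 = 1/4).
r to a first cousin = 1/8 (first cousins share one grandparent pair — two paths of length 4: r = 2·(1/2)^4 = 1/8).
Summing one r·B term per recipient: 2·0.25·0.442 + 3·0.25·0.0585 + 1·0.125·0.488 = 0.325875.
0.325875 < 0.49: the indirect benefit is less than the cost.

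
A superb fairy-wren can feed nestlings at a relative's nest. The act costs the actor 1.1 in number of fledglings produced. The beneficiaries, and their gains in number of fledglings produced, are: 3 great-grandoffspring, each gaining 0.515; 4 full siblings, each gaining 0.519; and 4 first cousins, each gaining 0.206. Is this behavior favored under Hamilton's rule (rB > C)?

Yes

Hamilton's rule: the trait is favored when the sum of r·B over every recipient exceeds the actor's cost C.
r to a great-grandoffspring = 0.125 (three parent–offspring links: r = (1/2)^3 = 1/8).
r to a full sibling = 0.5 (full sibs share both parents — two paths of length 2: r = 2·(1/2)^2 = 1/2).
r to a first cousin = 1/8 (first cousins share one grandparent pair — two paths of length 4: r = 2·(1/2)^4 = 1/8).
Summing one r·B term per recipient: 3·0.125·0.515 + 4·0.5·0.519 + 4·0.125·0.206 = 1.334125.
1.334125 > 1.1: the indirect benefit exceeds the cost.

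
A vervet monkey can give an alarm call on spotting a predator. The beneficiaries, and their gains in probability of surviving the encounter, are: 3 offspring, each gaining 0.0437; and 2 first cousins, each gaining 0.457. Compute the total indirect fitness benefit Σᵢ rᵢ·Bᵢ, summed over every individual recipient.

r to an offspring = 1/2 (one parent–offspring link: r = (1/2)^1 = 1/2).
r to a first cousin = 1/8 (first cousins share one grandparent pair — two paths of length 4: r = 2·(1/2)^4 = 1/8).
Summing one r·B term per recipient: 3·0.5·0.0437 + 2·0.125·0.457 = 0.1798.

0.1798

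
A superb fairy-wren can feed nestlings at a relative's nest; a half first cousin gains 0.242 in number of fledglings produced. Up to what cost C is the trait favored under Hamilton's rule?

r to a half first cousin = 0.0625 (half first cousins share one grandparent — one path of length 4: r = (1/2)^4 = 1/16).
Hamilton's rule: n·r·B > C, so the trait is favored while C < n·r·B = 1·0.0625·0.242 = 0.015125.

0.015125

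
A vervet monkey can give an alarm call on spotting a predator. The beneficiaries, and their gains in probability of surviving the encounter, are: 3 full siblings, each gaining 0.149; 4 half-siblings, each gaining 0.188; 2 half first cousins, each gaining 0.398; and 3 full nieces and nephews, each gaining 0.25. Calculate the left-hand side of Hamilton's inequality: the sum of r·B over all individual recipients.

0.64875

r to a full sibling = 0.5 (full sibs share both parents — two paths of length 2: r = 2·(1/2)^2 = 1/2).
r to a half-sibling = 0.25 (half-sibs share one parent — one path of length 2: r = (1/2)^2 = 1/4).
r to a half first cousin = 1/16 (half first cousins share one grandparent — one path of length 4: r = (1/2)^4 = 1/16).
r to a full niece or nephew = 0.25 (full aunt/uncle↔niece/nephew: two paths of length 3 through the shared grandparent pair: r = 2·(1/2)^3 = 1/4).
Summing one r·B term per recipient: 3·0.5·0.149 + 4·0.25·0.188 + 2·0.0625·0.398 + 3·0.25·0.25 = 0.64875.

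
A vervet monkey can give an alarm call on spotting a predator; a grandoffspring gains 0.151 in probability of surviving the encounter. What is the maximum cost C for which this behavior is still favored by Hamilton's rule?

0.03775

r to a grandoffspring = 1/4 (two parent–offspring links: r = (1/2)^2 = 1/4).
Hamilton's rule: n·r·B > C, so the trait is favored while C < n·r·B = 1·0.25·0.151 = 0.03775.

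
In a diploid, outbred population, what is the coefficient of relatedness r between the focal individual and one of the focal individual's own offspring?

0.5

Each parent–offspring link contributes a factor of 1/2, and independent paths through distinct common ancestors add.
One parent–offspring link: r = (1/2)^1 = 1/2.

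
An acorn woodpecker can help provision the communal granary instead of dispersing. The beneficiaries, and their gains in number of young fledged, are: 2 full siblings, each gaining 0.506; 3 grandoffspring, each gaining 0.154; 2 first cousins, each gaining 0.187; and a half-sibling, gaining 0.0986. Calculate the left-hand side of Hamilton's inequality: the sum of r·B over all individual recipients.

0.6929

r to a full sibling = 0.5 (full sibs share both parents — two paths of length 2: r = 2·(1/2)^2 = 1/2).
r to a grandoffspring = 1/4 (two parent–offspring links: r = (1/2)^2 = 1/4).
r to a first cousin = 1/8 (first cousins share one grandparent pair — two paths of length 4: r = 2·(1/2)^4 = 1/8).
r to a half-sibling = 0.25 (half-sibs share one parent — one path of length 2: r = (1/2)^2 = 1/4).
Summing one r·B term per recipient: 2·0.5·0.506 + 3·0.25·0.154 + 2·0.125·0.187 + 1·0.25·0.0986 = 0.6929.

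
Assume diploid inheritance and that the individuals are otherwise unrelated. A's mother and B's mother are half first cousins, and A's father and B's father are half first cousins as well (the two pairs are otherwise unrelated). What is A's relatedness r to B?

0.03125

With two independent routes of shared ancestry, r is the sum of the two contributions.
A and B are related in two ways: half second cousins through their mothers (r = 1/64) and half second cousins through their fathers (r = 1/64).
r = 1/64 + 1/64 = 1/32 = 0.03125.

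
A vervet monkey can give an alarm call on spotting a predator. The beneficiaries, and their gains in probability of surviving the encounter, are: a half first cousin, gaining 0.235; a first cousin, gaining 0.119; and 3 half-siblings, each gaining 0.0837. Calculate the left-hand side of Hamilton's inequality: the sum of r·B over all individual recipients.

r to a half first cousin = 1/16 (half first cousins share one grandparent — one path of length 4: r = (1/2)^4 = 1/16).
r to a first cousin = 0.125 (first cousins share one grandparent pair — two paths of length 4: r = 2·(1/2)^4 = 1/8).
r to a half-sibling = 0.25 (half-sibs share one parent — one path of length 2: r = (1/2)^2 = 1/4).
Summing one r·B term per recipient: 1·0.0625·0.235 + 1·0.125·0.119 + 3·0.25·0.0837 = 0.0923375.

0.0923375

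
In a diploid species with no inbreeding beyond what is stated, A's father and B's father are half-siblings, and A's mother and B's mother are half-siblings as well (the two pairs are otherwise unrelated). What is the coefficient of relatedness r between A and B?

0.125

With two independent routes of shared ancestry, r is the sum of the two contributions.
A and B are related in two ways: half first cousins through their fathers (r = 1/16) and half first cousins through their mothers (r = 1/16).
r = 1/16 + 1/16 = 0.125.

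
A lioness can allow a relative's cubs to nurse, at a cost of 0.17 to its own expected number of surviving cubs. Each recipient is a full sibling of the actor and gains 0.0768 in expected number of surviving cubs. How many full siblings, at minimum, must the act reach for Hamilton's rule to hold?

r to a full sibling = 0.5 (full sibs share both parents — two paths of length 2: r = 2·(1/2)^2 = 1/2).
Hamilton's rule: n·r·B > C  ⇒  n > C/(r·B) = 0.17/(0.5·0.0768) = 4.427.
The smallest integer exceeding 4.427 is 5.

5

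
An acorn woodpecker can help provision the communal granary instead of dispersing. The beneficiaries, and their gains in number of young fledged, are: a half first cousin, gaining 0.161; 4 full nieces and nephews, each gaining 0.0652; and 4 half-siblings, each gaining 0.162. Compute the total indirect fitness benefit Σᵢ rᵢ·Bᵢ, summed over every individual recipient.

0.2372625

r to a half first cousin = 0.0625 (half first cousins share one grandparent — one path of length 4: r = (1/2)^4 = 1/16).
r to a full niece or nephew = 0.25 (full aunt/uncle↔niece/nephew: two paths of length 3 through the shared grandparent pair: r = 2·(1/2)^3 = 1/4).
r to a half-sibling = 0.25 (half-sibs share one parent — one path of length 2: r = (1/2)^2 = 1/4).
Summing one r·B term per recipient: 1·0.0625·0.161 + 4·0.25·0.0652 + 4·0.25·0.162 = 0.2372625.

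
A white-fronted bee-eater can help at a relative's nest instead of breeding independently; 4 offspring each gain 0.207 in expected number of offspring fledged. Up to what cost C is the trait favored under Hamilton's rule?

r to an offspring = 0.5 (one parent–offspring link: r = (1/2)^1 = 1/2).
Hamilton's rule: n·r·B > C, so the trait is favored while C < n·r·B = 4·0.5·0.207 = 0.414.

0.414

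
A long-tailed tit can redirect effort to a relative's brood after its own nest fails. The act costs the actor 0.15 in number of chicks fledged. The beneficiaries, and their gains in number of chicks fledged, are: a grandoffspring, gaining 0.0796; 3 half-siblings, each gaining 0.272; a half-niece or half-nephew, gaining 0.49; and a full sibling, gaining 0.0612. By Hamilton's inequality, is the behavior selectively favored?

Hamilton's rule: the trait is favored when the sum of r·B over every recipient exceeds the actor's cost C.
r to a grandoffspring = 0.25 (two parent–offspring links: r = (1/2)^2 = 1/4).
r to a half-sibling = 1/4 (half-sibs share one parent — one path of length 2: r = (1/2)^2 = 1/4).
r to a half-niece or half-nephew = 0.125 (half-aunt/uncle↔niece/nephew: one path of length 3: r = (1/2)^3 = 1/8).
r to a full sibling = 1/2 (full sibs share both parents — two paths of length 2: r = 2·(1/2)^2 = 1/2).
Summing one r·B term per recipient: 1·0.25·0.0796 + 3·0.25·0.272 + 1·0.125·0.49 + 1·0.5·0.0612 = 0.31575.
0.31575 > 0.15: the indirect benefit exceeds the cost.

Yes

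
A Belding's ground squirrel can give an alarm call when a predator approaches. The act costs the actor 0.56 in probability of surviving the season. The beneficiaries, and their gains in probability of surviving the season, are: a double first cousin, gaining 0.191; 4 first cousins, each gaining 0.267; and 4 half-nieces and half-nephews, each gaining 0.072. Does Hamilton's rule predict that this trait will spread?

Hamilton's rule: the trait is favored when the sum of r·B over every recipient exceeds the actor's cost C.
r to a double first cousin = 0.25 (double first cousins share both grandparent pairs — four paths of length 4: r = 4·(1/2)^4 = 1/4).
r to a first cousin = 0.125 (first cousins share one grandparent pair — two paths of length 4: r = 2·(1/2)^4 = 1/8).
r to a half-niece or half-nephew = 0.125 (half-aunt/uncle↔niece/nephew: one path of length 3: r = (1/2)^3 = 1/8).
Summing one r·B term per recipient: 1·0.25·0.191 + 4·0.125·0.267 + 4·0.125·0.072 = 0.21725.
0.21725 < 0.56: the indirect benefit is less than the cost.

No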